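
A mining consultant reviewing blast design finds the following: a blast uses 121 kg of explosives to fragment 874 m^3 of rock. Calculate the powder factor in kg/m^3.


Powder factor = explosive mass / rock volume
= 121 / 874
= 0.1384 kg/m^3

0.1384 kg/m^3


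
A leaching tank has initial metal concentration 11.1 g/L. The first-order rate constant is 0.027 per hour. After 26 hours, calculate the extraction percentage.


Compute the exponent:
-k * t = -0.027 * 26 = -0.702
Remaining concentration:
C = 11.1 * exp(-0.702)
= 11.1 * 0.4955931257
= 5.501083695 g/L
Extracted = 11.1 - 5.501083695 = 5.598916305 g/L
Extraction % = 5.598916305 / 11.1 * 100
= 50.4407%

50.4407%


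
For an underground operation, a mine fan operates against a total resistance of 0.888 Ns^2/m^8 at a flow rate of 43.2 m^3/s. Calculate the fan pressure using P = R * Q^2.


1657.2211 Pa

Compute Q^2:
Q^2 = 43.2^2 = 1866.24
Compute pressure:
P = R * Q^2 = 0.888 * 1866.24
= 1657.2211 Pa


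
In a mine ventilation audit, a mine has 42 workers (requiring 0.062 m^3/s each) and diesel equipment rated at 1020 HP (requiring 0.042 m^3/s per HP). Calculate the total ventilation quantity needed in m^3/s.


45.444 m^3/s

Airflow for workers:
Q_people = 42 * 0.062 = 2.604 m^3/s
Airflow for diesel equipment:
Q_diesel = 1020 * 0.042 = 42.84 m^3/s
Total ventilation:
Q_total = 2.604 + 42.84
= 45.444 m^3/s


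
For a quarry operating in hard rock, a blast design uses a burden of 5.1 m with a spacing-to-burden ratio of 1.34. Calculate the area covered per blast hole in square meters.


First, find the spacing:
Spacing = burden * ratio = 5.1 * 1.34
= 6.834 m
Then, calculate the area:
Area = burden * spacing = 5.1 * 6.834
= 34.8534 m^2

34.8534 m^2


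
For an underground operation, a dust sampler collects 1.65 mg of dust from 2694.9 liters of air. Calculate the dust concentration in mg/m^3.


Convert liters to m^3: 1 m^3 = 1000 L
Concentration = mass / volume * 1000
= 1.65 / 2694.9 * 1000
= 0.0006122676166 * 1000
= 0.6123 mg/m^3

0.6123 mg/m^3


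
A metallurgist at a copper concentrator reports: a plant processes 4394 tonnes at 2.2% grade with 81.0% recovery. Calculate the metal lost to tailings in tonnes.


18.3669 tonnes

Total metal in feed:
= 4394 * 2.2 / 100 = 96.668 tonnes
Metal recovered:
= 96.668 * 81.0 / 100 = 78.30108 tonnes
Metal lost to tailings:
= 96.668 - 78.30108
= 18.3669 tonnes


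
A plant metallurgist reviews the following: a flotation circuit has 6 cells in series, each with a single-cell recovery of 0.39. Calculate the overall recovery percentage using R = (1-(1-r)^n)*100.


Complement of single-cell recovery:
1 - r = 1 - 0.39 = 0.61
Raise to power n:
(1 - r)^6 = 0.61^6 = 0.05152037436
Overall recovery:
R = (1 - 0.05152037436) * 100
= 94.848%

94.848%


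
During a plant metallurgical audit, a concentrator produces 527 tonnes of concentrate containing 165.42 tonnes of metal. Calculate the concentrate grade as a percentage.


Grade = (metal in concentrate / concentrate mass) * 100
= (165.42 / 527) * 100
= 0.3138899431 * 100
= 31.389%

31.389%


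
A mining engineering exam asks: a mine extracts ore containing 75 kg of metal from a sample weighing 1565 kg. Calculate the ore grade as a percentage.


4.7923%

Ore grade = (metal mass / ore mass) * 100
= (75 / 1565) * 100
= 0.04792332268 * 100
= 4.7923%


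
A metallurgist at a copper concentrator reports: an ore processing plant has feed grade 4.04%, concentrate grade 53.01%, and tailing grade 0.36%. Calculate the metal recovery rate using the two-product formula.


91.7119%

Using the two-product formula:
R = 100 * c * (f - t) / (f * (c - t))
Numerator = 100 * 53.01 * (4.04 - 0.36)
= 100 * 53.01 * 3.68
= 19507.68
Denominator = 4.04 * (53.01 - 0.36)
= 4.04 * 52.65
= 212.706
R = 19507.68 / 212.706
= 91.7119%


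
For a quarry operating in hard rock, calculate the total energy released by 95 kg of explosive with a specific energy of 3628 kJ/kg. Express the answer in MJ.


344.66 MJ

Energy = mass * specific_energy / 1000
= 95 * 3628 / 1000
= 344660 / 1000
= 344.66 MJ


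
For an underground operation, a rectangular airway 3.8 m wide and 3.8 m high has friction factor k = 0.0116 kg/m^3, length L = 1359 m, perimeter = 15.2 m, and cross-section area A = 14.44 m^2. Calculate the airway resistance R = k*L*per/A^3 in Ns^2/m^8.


0.0796 Ns^2/m^8

Compute the numerator:
k * L * per = 0.0116 * 1359 * 15.2
= 239.61888
Compute the denominator:
A^3 = 14.44^3 = 3010.936384
Resistance:
R = 239.61888 / 3010.936384
= 0.0796 Ns^2/m^8


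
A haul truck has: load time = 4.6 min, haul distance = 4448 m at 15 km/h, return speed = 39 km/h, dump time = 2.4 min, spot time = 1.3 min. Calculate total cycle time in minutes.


32.9351 min

Convert haul speed to m/min: 15 * 1000/60 = 250 m/min
Haul time = 4448 / 250 = 17.792 min
Convert return speed to m/min: 39 * 1000/60 = 650 m/min
Return time = 4448 / 650 = 6.843076923 min
Total cycle time:
= 4.6 + 17.792 + 2.4 + 6.843076923 + 1.3
= 32.9351 min


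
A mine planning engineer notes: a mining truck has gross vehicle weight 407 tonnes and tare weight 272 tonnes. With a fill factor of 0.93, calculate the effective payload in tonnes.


Maximum payload = gross - tare
= 407 - 272 = 135 tonnes
Effective payload = max payload * fill factor
= 135 * 0.93
= 125.55 tonnes

125.55 tonnes


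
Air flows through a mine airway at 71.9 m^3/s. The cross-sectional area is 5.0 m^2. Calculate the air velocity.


14.38 m/s

Velocity = flow rate / cross-sectional area
= 71.9 / 5.0
= 14.38 m/s


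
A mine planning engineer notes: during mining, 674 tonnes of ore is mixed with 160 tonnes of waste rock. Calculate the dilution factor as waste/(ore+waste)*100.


19.1847%

Total material = ore + waste
= 674 + 160 = 834 tonnes
Dilution = waste / total * 100
= 160 / 834 * 100
= 0.1918465228 * 100
= 19.1847%


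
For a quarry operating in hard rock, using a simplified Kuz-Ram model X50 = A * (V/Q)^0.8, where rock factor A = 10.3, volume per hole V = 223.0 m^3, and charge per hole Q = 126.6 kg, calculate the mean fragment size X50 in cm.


16.2007 cm

Compute V/Q:
V/Q = 223.0 / 126.6 = 1.761453397
Raise to the power 0.8:
(V/Q)^0.8 = 1.761453397^0.8 = 1.572884838
Multiply by A:
X50 = 10.3 * 1.572884838
= 16.2007 cm


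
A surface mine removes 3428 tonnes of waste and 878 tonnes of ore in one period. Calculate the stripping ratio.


3.9043

Stripping ratio = waste tonnage / ore tonnage
= 3428 / 878
= 3.9043


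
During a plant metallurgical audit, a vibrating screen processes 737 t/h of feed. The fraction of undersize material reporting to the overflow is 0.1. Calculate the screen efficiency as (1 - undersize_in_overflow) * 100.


90.0%

Screen efficiency = (1 - fraction of undersize in overflow) * 100
= (1 - 0.1) * 100
= 0.9 * 100
= 90.0%


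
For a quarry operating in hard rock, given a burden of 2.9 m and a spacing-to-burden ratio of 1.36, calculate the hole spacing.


3.944 m

Spacing = burden * ratio
= 2.9 * 1.36
= 3.944 m


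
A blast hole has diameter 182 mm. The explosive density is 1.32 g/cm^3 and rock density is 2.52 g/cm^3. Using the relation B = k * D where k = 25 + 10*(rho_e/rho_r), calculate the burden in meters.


5.5033 m

First, compute k:
rho_e / rho_r = 1.32 / 2.52 = 0.5238095238
k = 25 + 10 * 0.5238095238 = 30.23809524
Then, compute burden:
B = k * D / 1000 = 30.23809524 * 182 / 1000
= 5503.333333 / 1000
= 5.5033 m


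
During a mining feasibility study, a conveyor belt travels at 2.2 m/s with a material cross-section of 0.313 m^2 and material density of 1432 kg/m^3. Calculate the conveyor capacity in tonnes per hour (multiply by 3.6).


Volumetric flow = speed * area
= 2.2 * 0.313 = 0.6886 m^3/s
Mass flow = volumetric * density
= 0.6886 * 1432 = 986.0752 kg/s
Convert to t/h: multiply by 3.6
Capacity = 986.0752 * 3.6
= 3549.8707 t/h

3549.8707 t/h


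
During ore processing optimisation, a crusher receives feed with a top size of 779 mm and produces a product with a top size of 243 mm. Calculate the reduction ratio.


3.2058

Reduction ratio = feed size / product size
= 779 / 243
= 3.2058


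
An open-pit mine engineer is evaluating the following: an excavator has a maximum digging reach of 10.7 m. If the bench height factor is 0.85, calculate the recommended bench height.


Bench height = reach * factor
= 10.7 * 0.85
= 9.095 m

9.095 m


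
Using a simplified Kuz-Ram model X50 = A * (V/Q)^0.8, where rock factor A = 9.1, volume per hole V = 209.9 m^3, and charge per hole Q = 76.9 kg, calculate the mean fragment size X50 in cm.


Compute V/Q:
V/Q = 209.9 / 76.9 = 2.729518856
Raise to the power 0.8:
(V/Q)^0.8 = 2.729518856^0.8 = 2.232897971
Multiply by A:
X50 = 9.1 * 2.232897971
= 20.3194 cm

20.3194 cm


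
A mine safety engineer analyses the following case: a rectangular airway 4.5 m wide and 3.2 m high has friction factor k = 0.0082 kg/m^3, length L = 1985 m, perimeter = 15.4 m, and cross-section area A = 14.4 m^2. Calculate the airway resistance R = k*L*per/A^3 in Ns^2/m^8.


0.0839 Ns^2/m^8

Compute the numerator:
k * L * per = 0.0082 * 1985 * 15.4
= 250.6658
Compute the denominator:
A^3 = 14.4^3 = 2985.984
Resistance:
R = 250.6658 / 2985.984
= 0.0839 Ns^2/m^8


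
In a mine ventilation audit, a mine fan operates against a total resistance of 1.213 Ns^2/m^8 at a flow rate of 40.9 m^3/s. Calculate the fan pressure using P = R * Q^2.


Compute Q^2:
Q^2 = 40.9^2 = 1672.81
Compute pressure:
P = R * Q^2 = 1.213 * 1672.81
= 2029.1185 Pa

2029.1185 Pa


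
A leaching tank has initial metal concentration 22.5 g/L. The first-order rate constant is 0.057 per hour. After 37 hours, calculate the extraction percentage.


Compute the exponent:
-k * t = -0.057 * 37 = -2.109
Remaining concentration:
C = 22.5 * exp(-2.109)
= 22.5 * 0.121359265
= 2.730583463 g/L
Extracted = 22.5 - 2.730583463 = 19.76941654 g/L
Extraction % = 19.76941654 / 22.5 * 100
= 87.8641%

87.8641%


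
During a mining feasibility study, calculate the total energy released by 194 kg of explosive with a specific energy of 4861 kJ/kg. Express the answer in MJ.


943.034 MJ

Energy = mass * specific_energy / 1000
= 194 * 4861 / 1000
= 943034 / 1000
= 943.034 MJ


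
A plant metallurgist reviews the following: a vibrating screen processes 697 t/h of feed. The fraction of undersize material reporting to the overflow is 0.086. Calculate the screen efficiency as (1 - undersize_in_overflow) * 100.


Screen efficiency = (1 - fraction of undersize in overflow) * 100
= (1 - 0.086) * 100
= 0.914 * 100
= 91.4%

91.4%


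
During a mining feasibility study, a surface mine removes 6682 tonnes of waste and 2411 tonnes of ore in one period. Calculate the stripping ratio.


Stripping ratio = waste tonnage / ore tonnage
= 6682 / 2411
= 2.7715

2.7715


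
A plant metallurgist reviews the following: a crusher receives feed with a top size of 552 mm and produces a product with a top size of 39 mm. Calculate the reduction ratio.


14.1538

Reduction ratio = feed size / product size
= 552 / 39
= 14.1538


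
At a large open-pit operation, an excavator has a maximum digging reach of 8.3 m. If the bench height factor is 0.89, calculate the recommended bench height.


7.387 m

Bench height = reach * factor
= 8.3 * 0.89
= 7.387 m


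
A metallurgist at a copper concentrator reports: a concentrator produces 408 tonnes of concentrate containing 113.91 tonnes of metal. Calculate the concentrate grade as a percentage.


Grade = (metal in concentrate / concentrate mass) * 100
= (113.91 / 408) * 100
= 0.2791911765 * 100
= 27.9191%

27.9191%


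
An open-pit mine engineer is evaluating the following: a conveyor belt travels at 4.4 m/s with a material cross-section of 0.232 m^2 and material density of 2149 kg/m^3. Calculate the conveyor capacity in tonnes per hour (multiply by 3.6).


7897.3171 t/h

Volumetric flow = speed * area
= 4.4 * 0.232 = 1.0208 m^3/s
Mass flow = volumetric * density
= 1.0208 * 2149 = 2193.6992 kg/s
Convert to t/h: multiply by 3.6
Capacity = 2193.6992 * 3.6
= 7897.3171 t/h


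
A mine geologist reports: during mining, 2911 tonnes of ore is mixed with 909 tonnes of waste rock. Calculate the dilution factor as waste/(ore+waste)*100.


23.7958%

Total material = ore + waste
= 2911 + 909 = 3820 tonnes
Dilution = waste / total * 100
= 909 / 3820 * 100
= 0.2379581152 * 100
= 23.7958%


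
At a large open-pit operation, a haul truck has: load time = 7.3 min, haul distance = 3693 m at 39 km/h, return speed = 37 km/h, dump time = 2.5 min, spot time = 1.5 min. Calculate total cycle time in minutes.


Convert haul speed to m/min: 39 * 1000/60 = 650 m/min
Haul time = 3693 / 650 = 5.681538462 min
Convert return speed to m/min: 37 * 1000/60 = 616.6666667 m/min
Return time = 3693 / 616.6666667 = 5.988648649 min
Total cycle time:
= 7.3 + 5.681538462 + 2.5 + 5.988648649 + 1.5
= 22.9702 min

22.9702 min


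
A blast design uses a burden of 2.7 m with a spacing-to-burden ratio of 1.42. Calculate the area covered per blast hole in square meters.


10.3518 m^2

First, find the spacing:
Spacing = burden * ratio = 2.7 * 1.42
= 3.834 m
Then, calculate the area:
Area = burden * spacing = 2.7 * 3.834
= 10.3518 m^2


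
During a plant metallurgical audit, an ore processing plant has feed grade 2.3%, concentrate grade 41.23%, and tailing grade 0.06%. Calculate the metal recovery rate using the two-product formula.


97.5332%

Using the two-product formula:
R = 100 * c * (f - t) / (f * (c - t))
Numerator = 100 * 41.23 * (2.3 - 0.06)
= 100 * 41.23 * 2.24
= 9235.52
Denominator = 2.3 * (41.23 - 0.06)
= 2.3 * 41.17
= 94.691
R = 9235.52 / 94.691
= 97.5332%


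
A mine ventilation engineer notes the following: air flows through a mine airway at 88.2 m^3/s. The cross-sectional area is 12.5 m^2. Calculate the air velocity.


7.056 m/s

Velocity = flow rate / cross-sectional area
= 88.2 / 12.5
= 7.056 m/s


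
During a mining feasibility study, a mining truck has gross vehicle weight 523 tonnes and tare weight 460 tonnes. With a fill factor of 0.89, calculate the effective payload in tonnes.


56.07 tonnes

Maximum payload = gross - tare
= 523 - 460 = 63 tonnes
Effective payload = max payload * fill factor
= 63 * 0.89
= 56.07 tonnes


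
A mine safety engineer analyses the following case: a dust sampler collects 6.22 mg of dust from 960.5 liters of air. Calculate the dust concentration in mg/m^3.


Convert liters to m^3: 1 m^3 = 1000 L
Concentration = mass / volume * 1000
= 6.22 / 960.5 * 1000
= 0.006475793857 * 1000
= 6.4758 mg/m^3

6.4758 mg/m^3


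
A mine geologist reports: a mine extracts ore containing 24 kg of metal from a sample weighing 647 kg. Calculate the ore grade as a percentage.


3.7094%

Ore grade = (metal mass / ore mass) * 100
= (24 / 647) * 100
= 0.0370942813 * 100
= 3.7094%


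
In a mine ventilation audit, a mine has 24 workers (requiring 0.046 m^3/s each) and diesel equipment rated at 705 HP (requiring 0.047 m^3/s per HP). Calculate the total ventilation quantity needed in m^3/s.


Airflow for workers:
Q_people = 24 * 0.046 = 1.104 m^3/s
Airflow for diesel equipment:
Q_diesel = 705 * 0.047 = 33.135 m^3/s
Total ventilation:
Q_total = 1.104 + 33.135
= 34.239 m^3/s

34.239 m^3/s


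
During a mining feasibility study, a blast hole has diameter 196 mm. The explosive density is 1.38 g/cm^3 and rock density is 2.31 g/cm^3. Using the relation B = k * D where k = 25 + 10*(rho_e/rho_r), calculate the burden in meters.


First, compute k:
rho_e / rho_r = 1.38 / 2.31 = 0.5974025974
k = 25 + 10 * 0.5974025974 = 30.97402597
Then, compute burden:
B = k * D / 1000 = 30.97402597 * 196 / 1000
= 6070.909091 / 1000
= 6.0709 m

6.0709 m


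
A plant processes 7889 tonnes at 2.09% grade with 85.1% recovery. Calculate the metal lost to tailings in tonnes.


24.5671 tonnes

Total metal in feed:
= 7889 * 2.09 / 100 = 164.8801 tonnes
Metal recovered:
= 164.8801 * 85.1 / 100 = 140.3129651 tonnes
Metal lost to tailings:
= 164.8801 - 140.3129651
= 24.5671 tonnes


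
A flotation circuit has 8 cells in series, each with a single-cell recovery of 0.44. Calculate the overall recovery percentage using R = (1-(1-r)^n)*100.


99.0328%

Complement of single-cell recovery:
1 - r = 1 - 0.44 = 0.56
Raise to power n:
(1 - r)^8 = 0.56^8 = 0.009671731157
Overall recovery:
R = (1 - 0.009671731157) * 100
= 99.0328%


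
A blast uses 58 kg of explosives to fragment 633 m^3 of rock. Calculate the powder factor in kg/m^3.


Powder factor = explosive mass / rock volume
= 58 / 633
= 0.0916 kg/m^3

0.0916 kg/m^3


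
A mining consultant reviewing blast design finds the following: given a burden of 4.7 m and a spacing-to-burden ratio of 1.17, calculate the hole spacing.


5.499 m

Spacing = burden * ratio
= 4.7 * 1.17
= 5.499 m


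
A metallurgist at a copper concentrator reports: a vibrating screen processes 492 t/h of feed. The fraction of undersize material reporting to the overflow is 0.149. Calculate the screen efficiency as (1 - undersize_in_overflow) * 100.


Screen efficiency = (1 - fraction of undersize in overflow) * 100
= (1 - 0.149) * 100
= 0.851 * 100
= 85.1%

85.1%


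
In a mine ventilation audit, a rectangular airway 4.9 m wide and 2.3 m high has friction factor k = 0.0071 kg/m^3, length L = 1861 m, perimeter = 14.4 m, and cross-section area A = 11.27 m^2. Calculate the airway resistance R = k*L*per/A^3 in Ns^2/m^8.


Compute the numerator:
k * L * per = 0.0071 * 1861 * 14.4
= 190.26864
Compute the denominator:
A^3 = 11.27^3 = 1431.435383
Resistance:
R = 190.26864 / 1431.435383
= 0.1329 Ns^2/m^8

0.1329 Ns^2/m^8


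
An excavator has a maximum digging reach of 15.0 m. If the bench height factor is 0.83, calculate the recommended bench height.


12.45 m

Bench height = reach * factor
= 15.0 * 0.83
= 12.45 m


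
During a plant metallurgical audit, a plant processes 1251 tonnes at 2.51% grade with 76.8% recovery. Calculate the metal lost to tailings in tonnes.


Total metal in feed:
= 1251 * 2.51 / 100 = 31.4001 tonnes
Metal recovered:
= 31.4001 * 76.8 / 100 = 24.1152768 tonnes
Metal lost to tailings:
= 31.4001 - 24.1152768
= 7.2848 tonnes

7.2848 tonnes


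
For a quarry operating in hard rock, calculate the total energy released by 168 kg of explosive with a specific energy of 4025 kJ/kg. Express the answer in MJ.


Energy = mass * specific_energy / 1000
= 168 * 4025 / 1000
= 676200 / 1000
= 676.2 MJ

676.2 MJ


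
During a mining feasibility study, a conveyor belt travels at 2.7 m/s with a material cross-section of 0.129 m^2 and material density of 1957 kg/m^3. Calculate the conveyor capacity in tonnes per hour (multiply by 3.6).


Volumetric flow = speed * area
= 2.7 * 0.129 = 0.3483 m^3/s
Mass flow = volumetric * density
= 0.3483 * 1957 = 681.6231 kg/s
Convert to t/h: multiply by 3.6
Capacity = 681.6231 * 3.6
= 2453.8432 t/h

2453.8432 t/h


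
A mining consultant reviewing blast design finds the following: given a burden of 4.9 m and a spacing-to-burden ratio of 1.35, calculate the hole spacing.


Spacing = burden * ratio
= 4.9 * 1.35
= 6.615 m

6.615 m


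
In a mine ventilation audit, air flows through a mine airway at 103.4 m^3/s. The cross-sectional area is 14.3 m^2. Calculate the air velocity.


7.2308 m/s

Velocity = flow rate / cross-sectional area
= 103.4 / 14.3
= 7.2308 m/s


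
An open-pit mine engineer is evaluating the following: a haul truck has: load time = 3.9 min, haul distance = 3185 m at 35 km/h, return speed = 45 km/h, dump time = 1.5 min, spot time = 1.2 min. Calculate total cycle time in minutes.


16.3067 min

Convert haul speed to m/min: 35 * 1000/60 = 583.3333333 m/min
Haul time = 3185 / 583.3333333 = 5.46 min
Convert return speed to m/min: 45 * 1000/60 = 750 m/min
Return time = 3185 / 750 = 4.246666667 min
Total cycle time:
= 3.9 + 5.46 + 1.5 + 4.246666667 + 1.2
= 16.3067 min


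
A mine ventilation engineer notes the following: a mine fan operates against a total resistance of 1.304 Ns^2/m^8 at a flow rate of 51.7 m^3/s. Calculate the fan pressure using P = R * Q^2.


Compute Q^2:
Q^2 = 51.7^2 = 2672.89
Compute pressure:
P = R * Q^2 = 1.304 * 2672.89
= 3485.4486 Pa

3485.4486 Pa


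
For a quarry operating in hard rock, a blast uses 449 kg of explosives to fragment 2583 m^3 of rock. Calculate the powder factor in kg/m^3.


0.1738 kg/m^3

Powder factor = explosive mass / rock volume
= 449 / 2583
= 0.1738 kg/m^3


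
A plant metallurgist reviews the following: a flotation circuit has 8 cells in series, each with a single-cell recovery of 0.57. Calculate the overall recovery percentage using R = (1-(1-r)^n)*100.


Complement of single-cell recovery:
1 - r = 1 - 0.57 = 0.43
Raise to power n:
(1 - r)^8 = 0.43^8 = 0.001168820028
Overall recovery:
R = (1 - 0.001168820028) * 100
= 99.8831%

99.8831%


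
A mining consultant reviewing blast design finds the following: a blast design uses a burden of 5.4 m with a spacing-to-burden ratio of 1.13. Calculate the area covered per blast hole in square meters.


First, find the spacing:
Spacing = burden * ratio = 5.4 * 1.13
= 6.102 m
Then, calculate the area:
Area = burden * spacing = 5.4 * 6.102
= 32.9508 m^2

32.9508 m^2


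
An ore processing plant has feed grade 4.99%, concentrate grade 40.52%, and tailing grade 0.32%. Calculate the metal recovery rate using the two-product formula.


Using the two-product formula:
R = 100 * c * (f - t) / (f * (c - t))
Numerator = 100 * 40.52 * (4.99 - 0.32)
= 100 * 40.52 * 4.67
= 18922.84
Denominator = 4.99 * (40.52 - 0.32)
= 4.99 * 40.2
= 200.598
R = 18922.84 / 200.598
= 94.3321%

94.3321%


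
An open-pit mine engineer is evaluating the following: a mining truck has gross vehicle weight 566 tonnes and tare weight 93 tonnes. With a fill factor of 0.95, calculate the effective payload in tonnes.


449.35 tonnes

Maximum payload = gross - tare
= 566 - 93 = 473 tonnes
Effective payload = max payload * fill factor
= 473 * 0.95
= 449.35 tonnes


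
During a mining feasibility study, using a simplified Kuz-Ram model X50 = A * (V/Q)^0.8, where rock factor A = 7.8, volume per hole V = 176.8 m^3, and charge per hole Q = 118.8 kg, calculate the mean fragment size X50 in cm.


Compute V/Q:
V/Q = 176.8 / 118.8 = 1.488215488
Raise to the power 0.8:
(V/Q)^0.8 = 1.488215488^0.8 = 1.374461743
Multiply by A:
X50 = 7.8 * 1.374461743
= 10.7208 cm

10.7208 cm


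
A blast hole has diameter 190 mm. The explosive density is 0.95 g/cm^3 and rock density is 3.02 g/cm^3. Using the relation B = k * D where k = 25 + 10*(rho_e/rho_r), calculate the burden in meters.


First, compute k:
rho_e / rho_r = 0.95 / 3.02 = 0.3145695364
k = 25 + 10 * 0.3145695364 = 28.14569536
Then, compute burden:
B = k * D / 1000 = 28.14569536 * 190 / 1000
= 5347.682119 / 1000
= 5.3477 m

5.3477 m


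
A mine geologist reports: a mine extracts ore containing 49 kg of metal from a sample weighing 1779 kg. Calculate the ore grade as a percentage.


2.7544%

Ore grade = (metal mass / ore mass) * 100
= (49 / 1779) * 100
= 0.0275435638 * 100
= 2.7544%


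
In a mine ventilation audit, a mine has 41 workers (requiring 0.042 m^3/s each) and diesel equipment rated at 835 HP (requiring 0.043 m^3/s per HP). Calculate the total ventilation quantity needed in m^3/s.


Airflow for workers:
Q_people = 41 * 0.042 = 1.722 m^3/s
Airflow for diesel equipment:
Q_diesel = 835 * 0.043 = 35.905 m^3/s
Total ventilation:
Q_total = 1.722 + 35.905
= 37.627 m^3/s

37.627 m^3/s


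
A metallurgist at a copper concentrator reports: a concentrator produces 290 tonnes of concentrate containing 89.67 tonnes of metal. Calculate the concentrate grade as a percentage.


Grade = (metal in concentrate / concentrate mass) * 100
= (89.67 / 290) * 100
= 0.3092068966 * 100
= 30.9207%

30.9207%


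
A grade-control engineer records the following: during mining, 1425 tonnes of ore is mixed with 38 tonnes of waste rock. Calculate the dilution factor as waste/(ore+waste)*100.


Total material = ore + waste
= 1425 + 38 = 1463 tonnes
Dilution = waste / total * 100
= 38 / 1463 * 100
= 0.02597402597 * 100
= 2.5974%

2.5974%


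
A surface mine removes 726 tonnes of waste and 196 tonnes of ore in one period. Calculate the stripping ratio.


Stripping ratio = waste tonnage / ore tonnage
= 726 / 196
= 3.7041

3.7041


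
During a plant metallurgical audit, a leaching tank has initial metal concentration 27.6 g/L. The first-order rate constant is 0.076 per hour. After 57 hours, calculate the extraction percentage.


98.6859%

Compute the exponent:
-k * t = -0.076 * 57 = -4.332
Remaining concentration:
C = 27.6 * exp(-4.332)
= 27.6 * 0.01314123871
= 0.3626981885 g/L
Extracted = 27.6 - 0.3626981885 = 27.23730181 g/L
Extraction % = 27.23730181 / 27.6 * 100
= 98.6859%


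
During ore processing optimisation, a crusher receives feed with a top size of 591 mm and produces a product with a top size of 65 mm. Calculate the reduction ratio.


9.0923

Reduction ratio = feed size / product size
= 591 / 65
= 9.0923


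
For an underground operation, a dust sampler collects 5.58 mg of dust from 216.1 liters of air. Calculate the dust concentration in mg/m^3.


Convert liters to m^3: 1 m^3 = 1000 L
Concentration = mass / volume * 1000
= 5.58 / 216.1 * 1000
= 0.02582137899 * 1000
= 25.8214 mg/m^3

25.8214 mg/m^3


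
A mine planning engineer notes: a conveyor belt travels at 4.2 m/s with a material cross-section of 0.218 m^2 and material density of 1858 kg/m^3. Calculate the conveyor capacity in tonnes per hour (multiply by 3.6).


Volumetric flow = speed * area
= 4.2 * 0.218 = 0.9156 m^3/s
Mass flow = volumetric * density
= 0.9156 * 1858 = 1701.1848 kg/s
Convert to t/h: multiply by 3.6
Capacity = 1701.1848 * 3.6
= 6124.2653 t/h

6124.2653 t/h


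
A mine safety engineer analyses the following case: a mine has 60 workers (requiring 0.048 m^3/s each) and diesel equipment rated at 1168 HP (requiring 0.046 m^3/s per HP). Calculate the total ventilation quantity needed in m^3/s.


Airflow for workers:
Q_people = 60 * 0.048 = 2.88 m^3/s
Airflow for diesel equipment:
Q_diesel = 1168 * 0.046 = 53.728 m^3/s
Total ventilation:
Q_total = 2.88 + 53.728
= 56.608 m^3/s

56.608 m^3/s


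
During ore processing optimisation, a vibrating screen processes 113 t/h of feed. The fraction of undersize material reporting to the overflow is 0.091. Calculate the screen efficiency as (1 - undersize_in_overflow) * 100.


Screen efficiency = (1 - fraction of undersize in overflow) * 100
= (1 - 0.091) * 100
= 0.909 * 100
= 90.9%

90.9%


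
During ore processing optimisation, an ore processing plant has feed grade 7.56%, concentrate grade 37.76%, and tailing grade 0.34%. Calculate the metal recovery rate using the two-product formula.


Using the two-product formula:
R = 100 * c * (f - t) / (f * (c - t))
Numerator = 100 * 37.76 * (7.56 - 0.34)
= 100 * 37.76 * 7.22
= 27262.72
Denominator = 7.56 * (37.76 - 0.34)
= 7.56 * 37.42
= 282.8952
R = 27262.72 / 282.8952
= 96.3704%

96.3704%


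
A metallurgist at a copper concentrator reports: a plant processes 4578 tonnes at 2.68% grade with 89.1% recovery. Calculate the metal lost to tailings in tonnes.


Total metal in feed:
= 4578 * 2.68 / 100 = 122.6904 tonnes
Metal recovered:
= 122.6904 * 89.1 / 100 = 109.3171464 tonnes
Metal lost to tailings:
= 122.6904 - 109.3171464
= 13.3733 tonnes

13.3733 tonnes


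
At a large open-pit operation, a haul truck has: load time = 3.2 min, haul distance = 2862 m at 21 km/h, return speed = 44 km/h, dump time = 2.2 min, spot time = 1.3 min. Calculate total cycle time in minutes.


18.7799 min

Convert haul speed to m/min: 21 * 1000/60 = 350 m/min
Haul time = 2862 / 350 = 8.177142857 min
Convert return speed to m/min: 44 * 1000/60 = 733.3333333 m/min
Return time = 2862 / 733.3333333 = 3.902727273 min
Total cycle time:
= 3.2 + 8.177142857 + 2.2 + 3.902727273 + 1.3
= 18.7799 min


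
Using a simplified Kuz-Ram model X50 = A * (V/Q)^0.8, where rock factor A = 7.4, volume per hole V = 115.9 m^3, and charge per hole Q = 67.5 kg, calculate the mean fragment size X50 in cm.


11.404 cm

Compute V/Q:
V/Q = 115.9 / 67.5 = 1.717037037
Raise to the power 0.8:
(V/Q)^0.8 = 1.717037037^0.8 = 1.541074841
Multiply by A:
X50 = 7.4 * 1.541074841
= 11.404 cm


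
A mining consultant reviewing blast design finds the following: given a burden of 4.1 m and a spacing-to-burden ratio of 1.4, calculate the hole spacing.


Spacing = burden * ratio
= 4.1 * 1.4
= 5.74 m

5.74 m


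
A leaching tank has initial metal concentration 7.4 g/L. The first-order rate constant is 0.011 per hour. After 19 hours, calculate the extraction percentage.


18.8605%

Compute the exponent:
-k * t = -0.011 * 19 = -0.209
Remaining concentration:
C = 7.4 * exp(-0.209)
= 7.4 * 0.8113952356
= 6.004324744 g/L
Extracted = 7.4 - 6.004324744 = 1.395675256 g/L
Extraction % = 1.395675256 / 7.4 * 100
= 18.8605%


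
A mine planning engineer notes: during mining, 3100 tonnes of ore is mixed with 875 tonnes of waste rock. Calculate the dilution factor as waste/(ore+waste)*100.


Total material = ore + waste
= 3100 + 875 = 3975 tonnes
Dilution = waste / total * 100
= 875 / 3975 * 100
= 0.2201257862 * 100
= 22.0126%

22.0126%


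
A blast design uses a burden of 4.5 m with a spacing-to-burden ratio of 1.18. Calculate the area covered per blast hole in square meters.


First, find the spacing:
Spacing = burden * ratio = 4.5 * 1.18
= 5.31 m
Then, calculate the area:
Area = burden * spacing = 4.5 * 5.31
= 23.895 m^2

23.895 m^2


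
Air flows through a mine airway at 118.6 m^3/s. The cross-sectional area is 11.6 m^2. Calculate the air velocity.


Velocity = flow rate / cross-sectional area
= 118.6 / 11.6
= 10.2241 m/s

10.2241 m/s


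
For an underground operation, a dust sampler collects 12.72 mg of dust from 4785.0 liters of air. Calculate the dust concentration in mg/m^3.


Convert liters to m^3: 1 m^3 = 1000 L
Concentration = mass / volume * 1000
= 12.72 / 4785.0 * 1000
= 0.00265830721 * 1000
= 2.6583 mg/m^3

2.6583 mg/m^3


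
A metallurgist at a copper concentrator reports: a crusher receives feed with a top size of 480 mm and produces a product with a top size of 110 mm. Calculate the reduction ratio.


Reduction ratio = feed size / product size
= 480 / 110
= 4.3636

4.3636


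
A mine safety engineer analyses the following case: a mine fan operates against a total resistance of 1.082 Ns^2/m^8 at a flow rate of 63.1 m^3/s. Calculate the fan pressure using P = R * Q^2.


4308.102 Pa

Compute Q^2:
Q^2 = 63.1^2 = 3981.61
Compute pressure:
P = R * Q^2 = 1.082 * 3981.61
= 4308.102 Pa


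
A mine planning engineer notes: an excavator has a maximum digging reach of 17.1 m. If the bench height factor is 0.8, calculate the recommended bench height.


13.68 m

Bench height = reach * factor
= 17.1 * 0.8
= 13.68 m


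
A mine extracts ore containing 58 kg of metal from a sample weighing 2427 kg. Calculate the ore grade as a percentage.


2.3898%

Ore grade = (metal mass / ore mass) * 100
= (58 / 2427) * 100
= 0.02389781623 * 100
= 2.3898%


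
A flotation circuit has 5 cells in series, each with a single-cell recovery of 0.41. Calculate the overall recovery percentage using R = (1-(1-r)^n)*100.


92.8508%

Complement of single-cell recovery:
1 - r = 1 - 0.41 = 0.59
Raise to power n:
(1 - r)^5 = 0.59^5 = 0.0714924299
Overall recovery:
R = (1 - 0.0714924299) * 100
= 92.8508%


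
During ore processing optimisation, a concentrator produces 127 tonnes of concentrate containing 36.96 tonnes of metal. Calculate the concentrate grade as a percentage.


Grade = (metal in concentrate / concentrate mass) * 100
= (36.96 / 127) * 100
= 0.291023622 * 100
= 29.1024%

29.1024%


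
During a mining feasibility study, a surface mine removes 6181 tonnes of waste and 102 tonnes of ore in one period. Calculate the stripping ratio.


Stripping ratio = waste tonnage / ore tonnage
= 6181 / 102
= 60.598

60.598


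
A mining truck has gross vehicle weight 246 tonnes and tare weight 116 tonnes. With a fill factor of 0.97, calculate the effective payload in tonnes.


Maximum payload = gross - tare
= 246 - 116 = 130 tonnes
Effective payload = max payload * fill factor
= 130 * 0.97
= 126.1 tonnes

126.1 tonnes


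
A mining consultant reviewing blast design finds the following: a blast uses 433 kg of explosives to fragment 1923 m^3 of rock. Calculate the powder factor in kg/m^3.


0.2252 kg/m^3

Powder factor = explosive mass / rock volume
= 433 / 1923
= 0.2252 kg/m^3


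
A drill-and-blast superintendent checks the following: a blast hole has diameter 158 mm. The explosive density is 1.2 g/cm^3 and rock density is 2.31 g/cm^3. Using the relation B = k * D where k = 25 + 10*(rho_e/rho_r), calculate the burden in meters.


First, compute k:
rho_e / rho_r = 1.2 / 2.31 = 0.5194805195
k = 25 + 10 * 0.5194805195 = 30.19480519
Then, compute burden:
B = k * D / 1000 = 30.19480519 * 158 / 1000
= 4770.779221 / 1000
= 4.7708 m

4.7708 m


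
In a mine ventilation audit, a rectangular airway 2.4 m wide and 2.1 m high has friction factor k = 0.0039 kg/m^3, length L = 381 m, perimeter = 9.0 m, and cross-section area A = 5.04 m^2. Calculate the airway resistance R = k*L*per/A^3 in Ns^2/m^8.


0.1045 Ns^2/m^8

Compute the numerator:
k * L * per = 0.0039 * 381 * 9.0
= 13.3731
Compute the denominator:
A^3 = 5.04^3 = 128.024064
Resistance:
R = 13.3731 / 128.024064
= 0.1045 Ns^2/m^8


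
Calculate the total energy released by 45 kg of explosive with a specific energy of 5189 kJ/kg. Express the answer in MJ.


233.505 MJ

Energy = mass * specific_energy / 1000
= 45 * 5189 / 1000
= 233505 / 1000
= 233.505 MJ


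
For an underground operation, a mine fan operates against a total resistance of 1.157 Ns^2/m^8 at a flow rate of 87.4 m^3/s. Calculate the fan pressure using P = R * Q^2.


Compute Q^2:
Q^2 = 87.4^2 = 7638.76
Compute pressure:
P = R * Q^2 = 1.157 * 7638.76
= 8838.0453 Pa

8838.0453 Pa


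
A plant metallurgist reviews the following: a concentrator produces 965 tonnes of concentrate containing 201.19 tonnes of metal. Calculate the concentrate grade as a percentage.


Grade = (metal in concentrate / concentrate mass) * 100
= (201.19 / 965) * 100
= 0.2084870466 * 100
= 20.8487%

20.8487%


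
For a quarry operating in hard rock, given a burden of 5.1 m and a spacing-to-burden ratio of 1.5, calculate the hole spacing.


7.65 m

Spacing = burden * ratio
= 5.1 * 1.5
= 7.65 m


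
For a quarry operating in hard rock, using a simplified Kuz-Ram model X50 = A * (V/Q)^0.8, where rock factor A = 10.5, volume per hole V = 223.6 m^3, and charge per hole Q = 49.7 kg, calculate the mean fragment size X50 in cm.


34.9689 cm

Compute V/Q:
V/Q = 223.6 / 49.7 = 4.498993964
Raise to the power 0.8:
(V/Q)^0.8 = 4.498993964^0.8 = 3.330368793
Multiply by A:
X50 = 10.5 * 3.330368793
= 34.9689 cm


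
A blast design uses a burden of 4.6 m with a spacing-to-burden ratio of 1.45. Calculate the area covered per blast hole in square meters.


First, find the spacing:
Spacing = burden * ratio = 4.6 * 1.45
= 6.67 m
Then, calculate the area:
Area = burden * spacing = 4.6 * 6.67
= 30.682 m^2

30.682 m^2


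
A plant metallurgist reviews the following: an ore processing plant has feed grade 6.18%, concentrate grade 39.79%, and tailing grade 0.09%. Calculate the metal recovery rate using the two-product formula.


98.7671%

Using the two-product formula:
R = 100 * c * (f - t) / (f * (c - t))
Numerator = 100 * 39.79 * (6.18 - 0.09)
= 100 * 39.79 * 6.09
= 24232.11
Denominator = 6.18 * (39.79 - 0.09)
= 6.18 * 39.7
= 245.346
R = 24232.11 / 245.346
= 98.7671%


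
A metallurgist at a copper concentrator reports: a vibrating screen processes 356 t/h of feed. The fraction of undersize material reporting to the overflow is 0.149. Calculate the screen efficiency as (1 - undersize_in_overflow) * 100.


Screen efficiency = (1 - fraction of undersize in overflow) * 100
= (1 - 0.149) * 100
= 0.851 * 100
= 85.1%

85.1%


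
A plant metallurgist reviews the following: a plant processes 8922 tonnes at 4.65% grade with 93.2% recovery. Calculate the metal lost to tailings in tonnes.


Total metal in feed:
= 8922 * 4.65 / 100 = 414.873 tonnes
Metal recovered:
= 414.873 * 93.2 / 100 = 386.661636 tonnes
Metal lost to tailings:
= 414.873 - 386.661636
= 28.2114 tonnes

28.2114 tonnes


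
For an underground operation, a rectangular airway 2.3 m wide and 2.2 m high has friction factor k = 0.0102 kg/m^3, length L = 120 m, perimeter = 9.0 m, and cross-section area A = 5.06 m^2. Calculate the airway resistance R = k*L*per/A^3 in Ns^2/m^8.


0.085 Ns^2/m^8

Compute the numerator:
k * L * per = 0.0102 * 120 * 9.0
= 11.016
Compute the denominator:
A^3 = 5.06^3 = 129.554216
Resistance:
R = 11.016 / 129.554216
= 0.085 Ns^2/m^8


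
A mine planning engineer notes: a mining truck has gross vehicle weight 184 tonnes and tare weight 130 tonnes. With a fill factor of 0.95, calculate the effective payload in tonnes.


Maximum payload = gross - tare
= 184 - 130 = 54 tonnes
Effective payload = max payload * fill factor
= 54 * 0.95
= 51.3 tonnes

51.3 tonnes


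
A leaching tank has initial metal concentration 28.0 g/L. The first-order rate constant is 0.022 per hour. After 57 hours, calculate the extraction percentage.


71.4639%

Compute the exponent:
-k * t = -0.022 * 57 = -1.254
Remaining concentration:
C = 28.0 * exp(-1.254)
= 28.0 * 0.2853610667
= 7.990109866 g/L
Extracted = 28.0 - 7.990109866 = 20.00989013 g/L
Extraction % = 20.00989013 / 28.0 * 100
= 71.4639%


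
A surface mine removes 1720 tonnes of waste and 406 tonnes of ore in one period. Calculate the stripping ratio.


4.2365

Stripping ratio = waste tonnage / ore tonnage
= 1720 / 406
= 4.2365


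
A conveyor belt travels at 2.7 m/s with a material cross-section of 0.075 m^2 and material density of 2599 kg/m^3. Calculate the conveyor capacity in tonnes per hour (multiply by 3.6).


Volumetric flow = speed * area
= 2.7 * 0.075 = 0.2025 m^3/s
Mass flow = volumetric * density
= 0.2025 * 2599 = 526.2975 kg/s
Convert to t/h: multiply by 3.6
Capacity = 526.2975 * 3.6
= 1894.671 t/h

1894.671 t/h


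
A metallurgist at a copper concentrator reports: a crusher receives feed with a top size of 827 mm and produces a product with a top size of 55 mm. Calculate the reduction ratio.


Reduction ratio = feed size / product size
= 827 / 55
= 15.0364

15.0364


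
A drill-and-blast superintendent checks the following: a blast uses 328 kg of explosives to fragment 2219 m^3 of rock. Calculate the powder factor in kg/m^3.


0.1478 kg/m^3

Powder factor = explosive mass / rock volume
= 328 / 2219
= 0.1478 kg/m^3


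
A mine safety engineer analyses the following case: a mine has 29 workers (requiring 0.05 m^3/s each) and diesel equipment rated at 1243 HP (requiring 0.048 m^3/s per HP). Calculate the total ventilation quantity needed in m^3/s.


Airflow for workers:
Q_people = 29 * 0.05 = 1.45 m^3/s
Airflow for diesel equipment:
Q_diesel = 1243 * 0.048 = 59.664 m^3/s
Total ventilation:
Q_total = 1.45 + 59.664
= 61.114 m^3/s

61.114 m^3/s


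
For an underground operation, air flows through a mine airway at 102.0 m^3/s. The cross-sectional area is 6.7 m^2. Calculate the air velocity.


Velocity = flow rate / cross-sectional area
= 102.0 / 6.7
= 15.2239 m/s

15.2239 m/s


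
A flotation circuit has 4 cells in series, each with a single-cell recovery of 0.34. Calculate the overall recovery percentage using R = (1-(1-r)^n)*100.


81.0253%

Complement of single-cell recovery:
1 - r = 1 - 0.34 = 0.66
Raise to power n:
(1 - r)^4 = 0.66^4 = 0.18974736
Overall recovery:
R = (1 - 0.18974736) * 100
= 81.0253%


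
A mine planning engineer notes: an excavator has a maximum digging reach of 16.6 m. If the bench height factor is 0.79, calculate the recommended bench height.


Bench height = reach * factor
= 16.6 * 0.79
= 13.114 m

13.114 m
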